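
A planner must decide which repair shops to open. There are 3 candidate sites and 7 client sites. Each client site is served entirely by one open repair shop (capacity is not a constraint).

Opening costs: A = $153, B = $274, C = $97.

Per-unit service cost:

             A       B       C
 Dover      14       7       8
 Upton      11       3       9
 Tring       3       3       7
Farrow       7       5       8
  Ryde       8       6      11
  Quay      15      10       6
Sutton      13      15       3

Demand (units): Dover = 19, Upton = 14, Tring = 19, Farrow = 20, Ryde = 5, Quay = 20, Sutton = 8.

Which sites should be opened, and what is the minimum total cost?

Open C only; minimum total cost 867.

For any fixed open set, each client site goes to its cheapest open site; total = fixed + service.
{C}: Dover→C 8·19=152, Upton→C 9·14=126, Tring→C 7·19=133, Farrow→C 8·20=160, Ryde→C 11·5=55, Quay→C 6·20=120, Sutton→C 3·8=24. Service 770; fixed 97; total 867.
{B, C}: Dover→B 7·19=133, Upton→B 3·14=42, Tring→B 3·19=57, Farrow→B 5·20=100, Ryde→B 6·5=30, Quay→C 6·20=120, Sutton→C 3·8=24. Service 506; fixed 371; total 877.
{A, C}: service 659 + fixed 250 = 909
{A, B, C}: service 506 + fixed 524 = 1030
No other subset beats 867.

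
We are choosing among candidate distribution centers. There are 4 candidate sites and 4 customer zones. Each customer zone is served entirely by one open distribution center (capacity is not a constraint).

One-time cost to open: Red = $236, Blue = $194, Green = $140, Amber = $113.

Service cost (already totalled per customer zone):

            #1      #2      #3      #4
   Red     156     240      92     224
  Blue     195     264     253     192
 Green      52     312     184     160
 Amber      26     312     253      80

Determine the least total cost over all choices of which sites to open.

For any fixed open set, each customer zone goes to its cheapest open site; total = fixed + service.
{Amber}: #1→Amber 26, #2→Amber 312, #3→Amber 253, #4→Amber 80. Service 671; fixed 113; total 784.
{Red, Amber}: service 438 + fixed 349 = 787
{Green}: service 708 + fixed 140 = 848
{Red, Blue, Green, Amber}: service 438 + fixed 683 = 1121
(All 15 nonempty subsets were checked; Amber only is lowest.)

Minimum total cost: 784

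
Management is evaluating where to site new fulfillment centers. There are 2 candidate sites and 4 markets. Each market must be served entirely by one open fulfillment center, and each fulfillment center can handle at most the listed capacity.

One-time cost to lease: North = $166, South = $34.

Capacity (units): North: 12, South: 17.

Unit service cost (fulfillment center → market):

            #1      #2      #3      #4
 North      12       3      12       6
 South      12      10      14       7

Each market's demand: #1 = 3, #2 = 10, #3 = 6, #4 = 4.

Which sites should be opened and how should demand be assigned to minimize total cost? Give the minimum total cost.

Open {North, South}: #1→South 12·3=36, #2→North 3·10=30, #3→South 14·6=84, #4→South 7·4=28.
Loads: North carries 10/12, South carries 13/17. Service 178; fixed 200; total 378.
Next best feasible plan costs 432.

Minimum total cost: 378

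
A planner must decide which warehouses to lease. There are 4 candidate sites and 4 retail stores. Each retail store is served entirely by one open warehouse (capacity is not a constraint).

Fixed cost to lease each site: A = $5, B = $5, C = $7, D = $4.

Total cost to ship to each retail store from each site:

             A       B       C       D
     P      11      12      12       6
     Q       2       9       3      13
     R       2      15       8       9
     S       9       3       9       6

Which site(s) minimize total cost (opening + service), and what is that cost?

Open A and D; minimum total cost 25.

For any fixed open set, each retail store goes to its cheapest open site; total = fixed + service.
{A, D}: P→D 6, Q→A 2, R→A 2, S→D 6. Service 16; fixed 9; total 25.
{A, B, D}: service 13 + fixed 14 = 27
{A, B}: P→A 11, Q→A 2, R→A 2, S→B 3. Service 18; fixed 10; total 28.
{A, B, C, D}: service 13 + fixed 21 = 34
No other subset beats 25.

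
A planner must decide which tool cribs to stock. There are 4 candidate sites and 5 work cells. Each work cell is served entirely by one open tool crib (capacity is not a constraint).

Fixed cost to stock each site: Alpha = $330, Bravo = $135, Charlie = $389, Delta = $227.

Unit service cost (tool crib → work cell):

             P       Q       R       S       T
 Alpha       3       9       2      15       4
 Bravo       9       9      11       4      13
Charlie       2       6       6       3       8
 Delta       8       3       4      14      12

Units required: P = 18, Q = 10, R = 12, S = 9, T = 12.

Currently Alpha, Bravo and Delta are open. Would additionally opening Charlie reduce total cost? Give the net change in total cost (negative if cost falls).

No — net change +362 (cost rises by 362).

Current service cost with {Alpha, Bravo, Delta}: 192.
Adding Charlie: each work cell re-picks its cheapest; new service cost 165, saving 27.
Extra fixed cost: 389. Net change = 389 − 27 = 362.
(Totals: 884 → 1246.)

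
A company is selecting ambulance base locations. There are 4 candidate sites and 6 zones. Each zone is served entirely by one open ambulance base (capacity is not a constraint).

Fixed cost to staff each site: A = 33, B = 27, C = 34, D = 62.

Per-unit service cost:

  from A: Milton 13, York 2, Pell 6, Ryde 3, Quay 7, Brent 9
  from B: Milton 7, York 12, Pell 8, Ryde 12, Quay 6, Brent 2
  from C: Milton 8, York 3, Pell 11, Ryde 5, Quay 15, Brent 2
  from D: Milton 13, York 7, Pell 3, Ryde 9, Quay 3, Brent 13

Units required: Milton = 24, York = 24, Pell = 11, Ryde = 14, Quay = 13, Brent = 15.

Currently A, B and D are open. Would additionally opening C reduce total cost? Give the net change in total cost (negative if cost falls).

No — net change +34 (cost rises by 34).

Current service cost with {A, B, D}: 360.
Adding C: each zone re-picks its cheapest; new service cost 360, saving 0.
Extra fixed cost: 34. Net change = 34 − 0 = 34.
(Totals: 482 → 516.)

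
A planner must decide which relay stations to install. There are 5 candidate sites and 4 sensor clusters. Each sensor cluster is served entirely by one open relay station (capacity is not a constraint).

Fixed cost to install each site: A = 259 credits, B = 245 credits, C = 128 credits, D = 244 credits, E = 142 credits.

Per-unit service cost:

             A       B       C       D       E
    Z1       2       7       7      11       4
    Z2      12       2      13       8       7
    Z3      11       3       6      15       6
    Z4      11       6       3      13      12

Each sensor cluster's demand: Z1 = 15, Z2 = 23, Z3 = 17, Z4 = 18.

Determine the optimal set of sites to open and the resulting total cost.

Open B only; minimum total cost 555.

For any fixed open set, each sensor cluster goes to its cheapest open site; total = fixed + service.
{B}: Z1→B 7·15=105, Z2→B 2·23=46, Z3→B 3·17=51, Z4→B 6·18=108. Service 310; fixed 245; total 555.
{B, C}: Z1→B 7·15=105, Z2→B 2·23=46, Z3→B 3·17=51, Z4→C 3·18=54. Service 256; fixed 373; total 629.
{C, E}: service 377 + fixed 270 = 647
{A, B, C, D, E}: service 181 + fixed 1018 = 1199
No other subset beats 555.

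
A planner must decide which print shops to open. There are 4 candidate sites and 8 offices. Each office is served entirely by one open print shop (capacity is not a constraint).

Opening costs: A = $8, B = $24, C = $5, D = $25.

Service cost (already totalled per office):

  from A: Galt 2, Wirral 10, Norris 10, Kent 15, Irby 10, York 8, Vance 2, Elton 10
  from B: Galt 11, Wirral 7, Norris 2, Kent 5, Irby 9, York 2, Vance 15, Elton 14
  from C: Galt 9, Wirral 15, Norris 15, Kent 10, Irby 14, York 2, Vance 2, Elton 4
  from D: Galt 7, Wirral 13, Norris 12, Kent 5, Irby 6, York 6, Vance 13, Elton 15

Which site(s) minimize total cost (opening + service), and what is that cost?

For any fixed open set, each office goes to its cheapest open site; total = fixed + service.
{A, C}: Galt→A 2, Wirral→A 10, Norris→A 10, Kent→C 10, Irby→A 10, York→C 2, Vance→A 2, Elton→C 4. Service 50; fixed 13; total 63.
{B, C}: service 40 + fixed 29 = 69
{A, B, C}: Galt→A 2, Wirral→B 7, Norris→B 2, Kent→B 5, Irby→B 9, York→B 2, Vance→A 2, Elton→C 4. Service 33; fixed 37; total 70.
{A, B, C, D}: service 30 + fixed 62 = 92
No other subset beats 63.

Open A and C; minimum total cost 63.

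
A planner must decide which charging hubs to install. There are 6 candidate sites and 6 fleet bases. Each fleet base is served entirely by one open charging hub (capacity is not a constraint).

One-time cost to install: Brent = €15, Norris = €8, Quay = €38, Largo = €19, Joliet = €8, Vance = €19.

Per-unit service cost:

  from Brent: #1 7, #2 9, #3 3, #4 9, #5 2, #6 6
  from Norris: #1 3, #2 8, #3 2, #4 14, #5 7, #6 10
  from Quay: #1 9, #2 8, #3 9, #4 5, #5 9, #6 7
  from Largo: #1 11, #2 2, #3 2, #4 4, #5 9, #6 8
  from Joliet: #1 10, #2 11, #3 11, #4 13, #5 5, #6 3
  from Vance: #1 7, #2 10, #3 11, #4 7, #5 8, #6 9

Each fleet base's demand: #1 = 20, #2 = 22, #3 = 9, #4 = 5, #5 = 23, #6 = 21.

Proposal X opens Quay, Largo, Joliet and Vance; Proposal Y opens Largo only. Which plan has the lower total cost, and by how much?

Proposal X is cheaper by 212.

Proposal X: {Quay, Largo, Joliet, Vance}: #1→Vance 7·20=140, #2→Largo 2·22=44, #3→Largo 2·9=18, #4→Largo 4·5=20, #5→Joliet 5·23=115, #6→Joliet 3·21=63. Service 400; fixed 84; total 484.
Proposal Y: {Largo}: #1→Largo 11·20=220, #2→Largo 2·22=44, #3→Largo 2·9=18, #4→Largo 4·5=20, #5→Largo 9·23=207, #6→Largo 8·21=168. Service 677; fixed 19; total 696.
Difference: |484 − 696| = 212.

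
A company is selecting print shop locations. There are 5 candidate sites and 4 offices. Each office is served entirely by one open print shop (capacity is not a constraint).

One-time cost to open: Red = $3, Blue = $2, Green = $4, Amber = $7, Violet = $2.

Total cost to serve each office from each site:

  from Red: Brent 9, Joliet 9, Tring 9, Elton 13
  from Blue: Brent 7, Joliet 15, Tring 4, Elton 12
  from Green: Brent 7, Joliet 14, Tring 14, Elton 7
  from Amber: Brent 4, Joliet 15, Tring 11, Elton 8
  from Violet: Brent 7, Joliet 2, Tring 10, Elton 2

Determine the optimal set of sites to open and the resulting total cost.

Open Blue and Violet; minimum total cost 19.

For any fixed open set, each office goes to its cheapest open site; total = fixed + service.
{Blue, Violet}: Brent→Blue 7, Joliet→Violet 2, Tring→Blue 4, Elton→Violet 2. Service 15; fixed 4; total 19.
{Red, Blue, Violet}: service 15 + fixed 7 = 22
{Blue, Green, Violet}: service 15 + fixed 8 = 23
{Red, Blue, Green, Amber, Violet}: service 12 + fixed 18 = 30
No other subset beats 19.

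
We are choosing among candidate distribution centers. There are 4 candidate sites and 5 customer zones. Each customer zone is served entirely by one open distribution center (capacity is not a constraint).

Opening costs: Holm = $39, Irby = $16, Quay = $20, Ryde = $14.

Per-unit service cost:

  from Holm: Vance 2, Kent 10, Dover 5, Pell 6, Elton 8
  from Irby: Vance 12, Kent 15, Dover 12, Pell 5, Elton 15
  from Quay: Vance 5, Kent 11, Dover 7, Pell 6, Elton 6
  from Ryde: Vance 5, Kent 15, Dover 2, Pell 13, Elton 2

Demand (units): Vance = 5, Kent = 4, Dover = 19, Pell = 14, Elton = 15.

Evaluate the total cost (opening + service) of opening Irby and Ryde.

Each customer zone is assigned to its cheapest site among the open ones.
{Irby, Ryde}: Vance→Ryde 5·5=25, Kent→Irby 15·4=60, Dover→Ryde 2·19=38, Pell→Irby 5·14=70, Elton→Ryde 2·15=30. Service 223; fixed 30; total 253.

Total cost: 253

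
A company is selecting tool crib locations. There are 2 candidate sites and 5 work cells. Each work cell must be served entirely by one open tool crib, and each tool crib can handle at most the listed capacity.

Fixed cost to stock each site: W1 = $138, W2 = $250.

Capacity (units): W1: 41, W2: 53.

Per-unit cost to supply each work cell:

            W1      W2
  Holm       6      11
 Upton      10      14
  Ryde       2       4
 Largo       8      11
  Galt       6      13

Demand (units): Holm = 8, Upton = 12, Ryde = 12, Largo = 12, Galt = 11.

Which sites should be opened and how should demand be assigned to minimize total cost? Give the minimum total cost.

Open {W1, W2}: Holm→W1 6·8=48, Upton→W1 10·12=120, Ryde→W2 4·12=48, Largo→W2 11·12=132, Galt→W1 6·11=66.
Loads: W1 carries 31/41, W2 carries 24/53. Service 414; fixed 388; total 802.
Next best feasible plan costs 806.

Minimum total cost: 802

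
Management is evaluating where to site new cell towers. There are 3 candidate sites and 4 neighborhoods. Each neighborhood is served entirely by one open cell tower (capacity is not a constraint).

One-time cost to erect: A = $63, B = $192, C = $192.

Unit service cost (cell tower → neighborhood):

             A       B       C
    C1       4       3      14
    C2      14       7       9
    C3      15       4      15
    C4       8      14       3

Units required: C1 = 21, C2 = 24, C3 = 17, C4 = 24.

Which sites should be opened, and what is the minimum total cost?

Open A and B; minimum total cost 746.

For any fixed open set, each neighborhood goes to its cheapest open site; total = fixed + service.
{A, B}: C1→B 3·21=63, C2→B 7·24=168, C3→B 4·17=68, C4→A 8·24=192. Service 491; fixed 255; total 746.
{B, C}: C1→B 3·21=63, C2→B 7·24=168, C3→B 4·17=68, C4→C 3·24=72. Service 371; fixed 384; total 755.
{A, B, C}: service 371 + fixed 447 = 818
{A}: service 867 + fixed 63 = 930
No other subset beats 746.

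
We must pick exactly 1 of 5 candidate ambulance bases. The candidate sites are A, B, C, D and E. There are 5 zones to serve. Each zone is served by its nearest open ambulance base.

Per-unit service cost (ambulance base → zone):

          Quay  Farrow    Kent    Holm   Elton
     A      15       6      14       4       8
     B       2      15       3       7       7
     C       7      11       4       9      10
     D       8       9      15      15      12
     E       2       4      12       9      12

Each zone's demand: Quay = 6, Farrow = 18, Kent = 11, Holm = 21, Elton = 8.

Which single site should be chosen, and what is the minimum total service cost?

Choose A only; total service cost 500.

With exactly 1 open, each zone uses its cheapest among the chosen.
{A}: Quay→A 15·6=90, Farrow→A 6·18=108, Kent→A 14·11=154, Holm→A 4·21=84, Elton→A 8·8=64. Service cost 500.
{E}: service cost 501
{B}: service cost 518
Among all 5 size-1 choices, {A} is lowest.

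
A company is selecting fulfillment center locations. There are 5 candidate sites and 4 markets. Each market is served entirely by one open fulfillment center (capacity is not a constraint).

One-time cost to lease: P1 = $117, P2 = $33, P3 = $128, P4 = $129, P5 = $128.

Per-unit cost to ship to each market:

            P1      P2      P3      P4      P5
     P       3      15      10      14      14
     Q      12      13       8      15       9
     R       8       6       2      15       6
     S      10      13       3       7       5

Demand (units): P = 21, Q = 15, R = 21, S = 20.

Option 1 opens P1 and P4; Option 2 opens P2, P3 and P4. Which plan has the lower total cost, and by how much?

Option 2 is cheaper by 75.

Option 1: {P1, P4}: P→P1 3·21=63, Q→P1 12·15=180, R→P1 8·21=168, S→P4 7·20=140. Service 551; fixed 246; total 797.
Option 2: {P2, P3, P4}: P→P3 10·21=210, Q→P3 8·15=120, R→P3 2·21=42, S→P3 3·20=60. Service 432; fixed 290; total 722.
Difference: |797 − 722| = 75.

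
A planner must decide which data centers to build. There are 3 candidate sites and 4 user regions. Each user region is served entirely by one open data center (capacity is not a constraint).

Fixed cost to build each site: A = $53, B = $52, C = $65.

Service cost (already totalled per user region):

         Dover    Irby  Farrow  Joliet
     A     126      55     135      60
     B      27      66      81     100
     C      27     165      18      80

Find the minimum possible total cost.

For any fixed open set, each user region goes to its cheapest open site; total = fixed + service.
{A, C}: Dover→C 27, Irby→A 55, Farrow→C 18, Joliet→A 60. Service 160; fixed 118; total 278.
{B, C}: service 191 + fixed 117 = 308
{B}: service 274 + fixed 52 = 326
{A, B, C}: service 160 + fixed 170 = 330
No other subset beats 278.

Minimum total cost: 278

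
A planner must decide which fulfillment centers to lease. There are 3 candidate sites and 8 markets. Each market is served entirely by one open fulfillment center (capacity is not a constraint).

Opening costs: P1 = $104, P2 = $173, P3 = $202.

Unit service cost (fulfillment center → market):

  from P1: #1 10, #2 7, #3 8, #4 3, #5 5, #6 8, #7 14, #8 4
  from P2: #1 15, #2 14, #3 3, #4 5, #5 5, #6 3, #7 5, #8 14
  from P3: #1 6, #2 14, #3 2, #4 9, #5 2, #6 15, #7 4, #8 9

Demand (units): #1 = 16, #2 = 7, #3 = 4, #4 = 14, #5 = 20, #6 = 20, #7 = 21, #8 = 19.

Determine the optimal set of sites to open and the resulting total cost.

Open P1 and P3; minimum total cost 861.

For any fixed open set, each market goes to its cheapest open site; total = fixed + service.
{P1, P3}: #1→P3 6·16=96, #2→P1 7·7=49, #3→P3 2·4=8, #4→P1 3·14=42, #5→P3 2·20=40, #6→P1 8·20=160, #7→P3 4·21=84, #8→P1 4·19=76. Service 555; fixed 306; total 861.
{P1, P2}: service 604 + fixed 277 = 881
{P1, P2, P3}: service 455 + fixed 479 = 934
{P1}: service 913 + fixed 104 = 1017
No other subset beats 861.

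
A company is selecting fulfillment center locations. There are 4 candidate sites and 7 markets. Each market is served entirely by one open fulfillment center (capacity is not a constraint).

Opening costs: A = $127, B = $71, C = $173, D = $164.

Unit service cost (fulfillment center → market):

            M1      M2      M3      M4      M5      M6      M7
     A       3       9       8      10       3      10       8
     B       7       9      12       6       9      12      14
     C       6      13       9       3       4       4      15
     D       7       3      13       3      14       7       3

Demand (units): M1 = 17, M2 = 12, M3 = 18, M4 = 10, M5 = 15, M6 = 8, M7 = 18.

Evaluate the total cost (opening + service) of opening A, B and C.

Each market is assigned to its cheapest site among the open ones.
{A, B, C}: M1→A 3·17=51, M2→A 9·12=108, M3→A 8·18=144, M4→C 3·10=30, M5→A 3·15=45, M6→C 4·8=32, M7→A 8·18=144. Service 554; fixed 371; total 925.

Total cost: 925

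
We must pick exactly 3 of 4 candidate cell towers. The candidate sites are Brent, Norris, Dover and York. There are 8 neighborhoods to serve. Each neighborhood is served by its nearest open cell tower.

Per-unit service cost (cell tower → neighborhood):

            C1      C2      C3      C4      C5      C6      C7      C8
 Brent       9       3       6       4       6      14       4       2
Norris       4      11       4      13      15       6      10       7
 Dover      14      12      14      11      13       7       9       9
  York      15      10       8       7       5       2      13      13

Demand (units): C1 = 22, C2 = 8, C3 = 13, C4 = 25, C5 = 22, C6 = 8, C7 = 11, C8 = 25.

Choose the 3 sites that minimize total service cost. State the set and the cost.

With exactly 3 open, each neighborhood uses its cheapest among the chosen.
{Brent, Norris, York}: C1→Norris 4·22=88, C2→Brent 3·8=24, C3→Norris 4·13=52, C4→Brent 4·25=100, C5→York 5·22=110, C6→York 2·8=16, C7→Brent 4·11=44, C8→Brent 2·25=50. Service cost 484.
{Brent, Norris, Dover}: service cost 538
{Brent, Dover, York}: service cost 620
Among all 4 size-3 choices, {Brent, Norris, York} is lowest.

Choose Brent, Norris and York; total service cost 484.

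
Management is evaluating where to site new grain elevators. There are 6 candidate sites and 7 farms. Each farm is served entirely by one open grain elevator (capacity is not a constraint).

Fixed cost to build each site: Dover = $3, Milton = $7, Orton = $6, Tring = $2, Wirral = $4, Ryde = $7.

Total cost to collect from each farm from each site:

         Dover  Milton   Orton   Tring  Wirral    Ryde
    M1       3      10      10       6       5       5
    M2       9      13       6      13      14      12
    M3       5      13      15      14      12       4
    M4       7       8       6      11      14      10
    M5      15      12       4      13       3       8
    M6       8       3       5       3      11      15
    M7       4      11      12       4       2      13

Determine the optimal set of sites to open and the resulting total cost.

Open Dover, Tring and Wirral; minimum total cost 41.

For any fixed open set, each farm goes to its cheapest open site; total = fixed + service.
{Dover, Tring, Wirral}: M1→Dover 3, M2→Dover 9, M3→Dover 5, M4→Dover 7, M5→Wirral 3, M6→Tring 3, M7→Wirral 2. Service 32; fixed 9; total 41.
{Dover, Orton}: service 33 + fixed 9 = 42
{Dover, Orton, Tring}: service 31 + fixed 11 = 42
{Dover, Milton, Orton, Tring, Wirral, Ryde}: service 27 + fixed 29 = 56
No other subset beats 41.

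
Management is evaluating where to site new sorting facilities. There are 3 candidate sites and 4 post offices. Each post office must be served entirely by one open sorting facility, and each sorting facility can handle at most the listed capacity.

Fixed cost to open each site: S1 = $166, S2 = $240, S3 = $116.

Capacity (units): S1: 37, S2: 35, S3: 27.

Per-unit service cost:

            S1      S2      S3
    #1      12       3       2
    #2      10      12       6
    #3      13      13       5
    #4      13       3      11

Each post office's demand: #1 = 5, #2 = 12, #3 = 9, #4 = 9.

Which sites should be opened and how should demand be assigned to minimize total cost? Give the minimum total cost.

Minimum total cost: 510

Open {S2, S3}: #1→S3 2·5=10, #2→S3 6·12=72, #3→S3 5·9=45, #4→S2 3·9=27.
Loads: S2 carries 9/35, S3 carries 26/27. Service 154; fixed 356; total 510.
Next best feasible plan costs 515.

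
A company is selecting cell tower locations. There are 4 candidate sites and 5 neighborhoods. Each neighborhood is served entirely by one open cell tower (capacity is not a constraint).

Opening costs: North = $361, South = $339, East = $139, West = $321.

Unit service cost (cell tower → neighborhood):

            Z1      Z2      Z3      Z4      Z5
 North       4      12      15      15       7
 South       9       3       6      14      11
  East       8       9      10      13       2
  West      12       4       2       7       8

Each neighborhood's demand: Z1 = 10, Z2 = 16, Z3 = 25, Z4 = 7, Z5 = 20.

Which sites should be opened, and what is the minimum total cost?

Open East and West; minimum total cost 743.

For any fixed open set, each neighborhood goes to its cheapest open site; total = fixed + service.
{East, West}: Z1→East 8·10=80, Z2→West 4·16=64, Z3→West 2·25=50, Z4→West 7·7=49, Z5→East 2·20=40. Service 283; fixed 460; total 743.
{East}: service 605 + fixed 139 = 744
{West}: service 443 + fixed 321 = 764
{North, South, East, West}: service 227 + fixed 1160 = 1387
(All 15 nonempty subsets were checked; East and West is lowest.)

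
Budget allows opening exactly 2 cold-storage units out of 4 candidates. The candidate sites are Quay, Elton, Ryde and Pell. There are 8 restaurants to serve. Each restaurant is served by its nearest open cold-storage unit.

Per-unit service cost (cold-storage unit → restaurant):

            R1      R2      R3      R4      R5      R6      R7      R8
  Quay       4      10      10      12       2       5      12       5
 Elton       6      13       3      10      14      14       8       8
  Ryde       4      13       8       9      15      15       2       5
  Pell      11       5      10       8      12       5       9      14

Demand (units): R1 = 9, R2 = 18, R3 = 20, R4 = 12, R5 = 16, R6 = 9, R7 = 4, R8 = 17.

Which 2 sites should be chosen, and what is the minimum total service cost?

With exactly 2 open, each restaurant uses its cheapest among the chosen.
{Quay, Elton}: R1→Quay 4·9=36, R2→Quay 10·18=180, R3→Elton 3·20=60, R4→Elton 10·12=120, R5→Quay 2·16=32, R6→Quay 5·9=45, R7→Elton 8·4=32, R8→Quay 5·17=85. Service cost 590.
{Quay, Pell}: service cost 620
{Quay, Ryde}: service cost 654
Among all 6 size-2 choices, {Quay, Elton} is lowest.

Choose Quay and Elton; total service cost 590.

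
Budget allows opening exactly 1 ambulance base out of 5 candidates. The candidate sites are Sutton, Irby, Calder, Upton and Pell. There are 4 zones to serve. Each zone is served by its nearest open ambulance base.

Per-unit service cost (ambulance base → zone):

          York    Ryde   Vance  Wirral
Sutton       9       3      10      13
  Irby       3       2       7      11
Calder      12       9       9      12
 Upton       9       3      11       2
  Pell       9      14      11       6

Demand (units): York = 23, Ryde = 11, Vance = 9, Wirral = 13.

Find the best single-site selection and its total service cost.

With exactly 1 open, each zone uses its cheapest among the chosen.
{Irby}: York→Irby 3·23=69, Ryde→Irby 2·11=22, Vance→Irby 7·9=63, Wirral→Irby 11·13=143. Service cost 297.
{Upton}: service cost 365
{Sutton}: service cost 499
Among all 5 size-1 choices, {Irby} is lowest.

Choose Irby only; total service cost 297.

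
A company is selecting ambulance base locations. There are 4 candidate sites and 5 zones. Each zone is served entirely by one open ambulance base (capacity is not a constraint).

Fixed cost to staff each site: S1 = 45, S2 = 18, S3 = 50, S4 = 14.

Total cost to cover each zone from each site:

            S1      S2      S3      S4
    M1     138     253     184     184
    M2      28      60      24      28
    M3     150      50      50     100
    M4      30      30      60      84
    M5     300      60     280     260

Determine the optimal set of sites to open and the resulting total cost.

Open S1 and S2; minimum total cost 369.

For any fixed open set, each zone goes to its cheapest open site; total = fixed + service.
{S1, S2}: M1→S1 138, M2→S1 28, M3→S2 50, M4→S1 30, M5→S2 60. Service 306; fixed 63; total 369.
{S1, S2, S4}: service 306 + fixed 77 = 383
{S2, S4}: M1→S4 184, M2→S4 28, M3→S2 50, M4→S2 30, M5→S2 60. Service 352; fixed 32; total 384.
{S1, S2, S3, S4}: service 302 + fixed 127 = 429
No other subset beats 369.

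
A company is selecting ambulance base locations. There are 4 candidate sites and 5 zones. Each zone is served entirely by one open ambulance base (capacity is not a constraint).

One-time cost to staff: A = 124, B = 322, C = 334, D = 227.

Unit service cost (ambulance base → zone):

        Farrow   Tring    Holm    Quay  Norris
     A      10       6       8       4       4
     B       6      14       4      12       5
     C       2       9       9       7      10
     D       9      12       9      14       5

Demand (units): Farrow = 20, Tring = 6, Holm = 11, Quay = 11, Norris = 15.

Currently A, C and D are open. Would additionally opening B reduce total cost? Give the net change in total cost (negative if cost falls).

No — net change +278 (cost rises by 278).

Current service cost with {A, C, D}: 268.
Adding B: each zone re-picks its cheapest; new service cost 224, saving 44.
Extra fixed cost: 322. Net change = 322 − 44 = 278.
(Totals: 953 → 1231.)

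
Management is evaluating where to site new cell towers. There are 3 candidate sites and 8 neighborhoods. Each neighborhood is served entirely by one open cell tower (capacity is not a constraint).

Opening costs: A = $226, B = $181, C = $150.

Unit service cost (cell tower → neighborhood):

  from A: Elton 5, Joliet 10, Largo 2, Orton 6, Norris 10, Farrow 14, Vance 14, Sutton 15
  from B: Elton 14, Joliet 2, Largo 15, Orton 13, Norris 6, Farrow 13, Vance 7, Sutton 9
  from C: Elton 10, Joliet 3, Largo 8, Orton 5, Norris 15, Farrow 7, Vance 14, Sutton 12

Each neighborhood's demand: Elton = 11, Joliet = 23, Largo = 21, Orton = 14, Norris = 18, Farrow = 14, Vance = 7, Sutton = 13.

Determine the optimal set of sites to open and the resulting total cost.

For any fixed open set, each neighborhood goes to its cheapest open site; total = fixed + service.
{A, B}: Elton→A 5·11=55, Joliet→B 2·23=46, Largo→A 2·21=42, Orton→A 6·14=84, Norris→B 6·18=108, Farrow→B 13·14=182, Vance→B 7·7=49, Sutton→B 9·13=117. Service 683; fixed 407; total 1090.
{B, C}: Elton→C 10·11=110, Joliet→B 2·23=46, Largo→C 8·21=168, Orton→C 5·14=70, Norris→B 6·18=108, Farrow→C 7·14=98, Vance→B 7·7=49, Sutton→B 9·13=117. Service 766; fixed 331; total 1097.
{A, B, C}: Elton→A 5·11=55, Joliet→B 2·23=46, Largo→A 2·21=42, Orton→C 5·14=70, Norris→B 6·18=108, Farrow→C 7·14=98, Vance→B 7·7=49, Sutton→B 9·13=117. Service 585; fixed 557; total 1142.
{C}: service 1039 + fixed 150 = 1189
(All 7 nonempty subsets were checked; A and B is lowest.)

Open A and B; minimum total cost 1090.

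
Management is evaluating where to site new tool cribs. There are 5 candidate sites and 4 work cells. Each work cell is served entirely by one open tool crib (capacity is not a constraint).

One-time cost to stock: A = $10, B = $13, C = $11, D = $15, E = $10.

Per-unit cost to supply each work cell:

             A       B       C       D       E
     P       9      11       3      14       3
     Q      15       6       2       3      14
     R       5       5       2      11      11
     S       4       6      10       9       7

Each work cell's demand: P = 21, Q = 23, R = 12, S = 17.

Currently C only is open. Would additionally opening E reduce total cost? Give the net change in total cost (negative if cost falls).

Yes — net change −41 (cost falls by 41).

Current service cost with {C}: 303.
Adding E: each work cell re-picks its cheapest; new service cost 252, saving 51.
Extra fixed cost: 10. Net change = 10 − 51 = -41.
(Totals: 314 → 273.)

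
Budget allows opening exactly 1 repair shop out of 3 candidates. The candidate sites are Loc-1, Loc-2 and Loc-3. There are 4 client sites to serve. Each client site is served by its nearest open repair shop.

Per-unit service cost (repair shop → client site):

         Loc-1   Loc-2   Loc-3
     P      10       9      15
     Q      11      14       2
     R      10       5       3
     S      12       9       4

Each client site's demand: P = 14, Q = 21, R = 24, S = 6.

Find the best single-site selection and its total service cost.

Choose Loc-3 only; total service cost 348.

With exactly 1 open, each client site uses its cheapest among the chosen.
{Loc-3}: P→Loc-3 15·14=210, Q→Loc-3 2·21=42, R→Loc-3 3·24=72, S→Loc-3 4·6=24. Service cost 348.
{Loc-2}: service cost 594
{Loc-1}: service cost 683
Among all 3 size-1 choices, {Loc-3} is lowest.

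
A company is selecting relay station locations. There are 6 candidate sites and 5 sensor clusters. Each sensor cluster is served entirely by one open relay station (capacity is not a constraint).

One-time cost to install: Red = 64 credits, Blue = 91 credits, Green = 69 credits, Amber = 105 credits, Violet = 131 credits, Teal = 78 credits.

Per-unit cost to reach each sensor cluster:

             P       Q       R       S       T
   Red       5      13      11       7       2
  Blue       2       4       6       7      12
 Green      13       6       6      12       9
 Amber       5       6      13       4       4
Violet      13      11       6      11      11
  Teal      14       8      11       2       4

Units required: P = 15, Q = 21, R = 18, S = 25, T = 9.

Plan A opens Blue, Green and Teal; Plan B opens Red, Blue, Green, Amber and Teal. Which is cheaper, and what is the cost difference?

Plan A is cheaper by 151.

Plan A: {Blue, Green, Teal}: P→Blue 2·15=30, Q→Blue 4·21=84, R→Blue 6·18=108, S→Teal 2·25=50, T→Teal 4·9=36. Service 308; fixed 238; total 546.
Plan B: {Red, Blue, Green, Amber, Teal}: P→Blue 2·15=30, Q→Blue 4·21=84, R→Blue 6·18=108, S→Teal 2·25=50, T→Red 2·9=18. Service 290; fixed 407; total 697.
Difference: |546 − 697| = 151.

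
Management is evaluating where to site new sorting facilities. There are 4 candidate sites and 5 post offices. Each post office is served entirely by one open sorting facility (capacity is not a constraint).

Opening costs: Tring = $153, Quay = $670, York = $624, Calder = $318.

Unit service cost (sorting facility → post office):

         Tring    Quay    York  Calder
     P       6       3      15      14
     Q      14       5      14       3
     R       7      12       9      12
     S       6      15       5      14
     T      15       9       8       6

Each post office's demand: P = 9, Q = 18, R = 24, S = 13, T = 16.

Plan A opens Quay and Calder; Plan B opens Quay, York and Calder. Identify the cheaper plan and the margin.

Plan A: {Quay, Calder}: P→Quay 3·9=27, Q→Calder 3·18=54, R→Quay 12·24=288, S→Calder 14·13=182, T→Calder 6·16=96. Service 647; fixed 988; total 1635.
Plan B: {Quay, York, Calder}: P→Quay 3·9=27, Q→Calder 3·18=54, R→York 9·24=216, S→York 5·13=65, T→Calder 6·16=96. Service 458; fixed 1612; total 2070.
Difference: |1635 − 2070| = 435.

Plan A is cheaper by 435.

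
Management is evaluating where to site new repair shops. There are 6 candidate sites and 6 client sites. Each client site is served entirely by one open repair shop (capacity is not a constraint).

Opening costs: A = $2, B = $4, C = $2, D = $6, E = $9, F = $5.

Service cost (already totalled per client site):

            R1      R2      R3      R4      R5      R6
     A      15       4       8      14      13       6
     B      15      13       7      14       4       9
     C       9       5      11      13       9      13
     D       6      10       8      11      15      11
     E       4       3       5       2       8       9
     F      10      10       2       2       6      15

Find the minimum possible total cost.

For any fixed open set, each client site goes to its cheapest open site; total = fixed + service.
{A, F}: R1→F 10, R2→A 4, R3→F 2, R4→F 2, R5→F 6, R6→A 6. Service 30; fixed 7; total 37.
{A, C, F}: service 29 + fixed 9 = 38
{A, B, E}: R1→E 4, R2→E 3, R3→E 5, R4→E 2, R5→B 4, R6→A 6. Service 24; fixed 15; total 39.
{A, B, C, D, E, F}: R1→E 4, R2→E 3, R3→F 2, R4→E 2, R5→B 4, R6→A 6. Service 21; fixed 28; total 49.
No other subset beats 37.

Minimum total cost: 37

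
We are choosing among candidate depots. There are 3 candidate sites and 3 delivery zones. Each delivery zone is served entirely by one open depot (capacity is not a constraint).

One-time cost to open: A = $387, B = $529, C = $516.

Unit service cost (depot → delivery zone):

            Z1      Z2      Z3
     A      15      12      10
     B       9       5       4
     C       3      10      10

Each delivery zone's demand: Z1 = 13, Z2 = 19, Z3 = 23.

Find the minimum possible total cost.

Minimum total cost: 833

For any fixed open set, each delivery zone goes to its cheapest open site; total = fixed + service.
{B}: Z1→B 9·13=117, Z2→B 5·19=95, Z3→B 4·23=92. Service 304; fixed 529; total 833.
{C}: Z1→C 3·13=39, Z2→C 10·19=190, Z3→C 10·23=230. Service 459; fixed 516; total 975.
{A}: service 653 + fixed 387 = 1040
{A, B, C}: service 226 + fixed 1432 = 1658
No other subset beats 833.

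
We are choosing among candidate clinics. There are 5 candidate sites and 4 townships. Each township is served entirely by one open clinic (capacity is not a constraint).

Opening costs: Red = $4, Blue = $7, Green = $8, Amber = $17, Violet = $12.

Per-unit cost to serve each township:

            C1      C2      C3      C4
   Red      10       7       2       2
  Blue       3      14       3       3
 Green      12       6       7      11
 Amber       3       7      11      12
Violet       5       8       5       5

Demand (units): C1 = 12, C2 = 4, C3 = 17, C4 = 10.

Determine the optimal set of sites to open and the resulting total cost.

For any fixed open set, each township goes to its cheapest open site; total = fixed + service.
{Red, Blue}: C1→Blue 3·12=36, C2→Red 7·4=28, C3→Red 2·17=34, C4→Red 2·10=20. Service 118; fixed 11; total 129.
{Red, Blue, Green}: C1→Blue 3·12=36, C2→Green 6·4=24, C3→Red 2·17=34, C4→Red 2·10=20. Service 114; fixed 19; total 133.
{Red, Amber}: C1→Amber 3·12=36, C2→Red 7·4=28, C3→Red 2·17=34, C4→Red 2·10=20. Service 118; fixed 21; total 139.
{Red, Blue, Green, Amber, Violet}: C1→Blue 3·12=36, C2→Green 6·4=24, C3→Red 2·17=34, C4→Red 2·10=20. Service 114; fixed 48; total 162.
No other subset beats 129.

Open Red and Blue; minimum total cost 129.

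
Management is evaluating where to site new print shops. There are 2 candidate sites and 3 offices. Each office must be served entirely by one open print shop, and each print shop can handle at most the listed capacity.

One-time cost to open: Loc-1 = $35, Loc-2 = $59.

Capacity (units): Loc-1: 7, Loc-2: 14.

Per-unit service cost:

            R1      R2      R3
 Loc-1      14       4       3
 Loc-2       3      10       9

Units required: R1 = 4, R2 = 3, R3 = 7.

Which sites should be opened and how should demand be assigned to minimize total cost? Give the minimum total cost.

Minimum total cost: 157

Open {Loc-1, Loc-2}: R1→Loc-2 3·4=12, R2→Loc-2 10·3=30, R3→Loc-1 3·7=21.
Loads: Loc-1 carries 7/7, Loc-2 carries 7/14. Service 63; fixed 94; total 157.
Next best feasible plan costs 164.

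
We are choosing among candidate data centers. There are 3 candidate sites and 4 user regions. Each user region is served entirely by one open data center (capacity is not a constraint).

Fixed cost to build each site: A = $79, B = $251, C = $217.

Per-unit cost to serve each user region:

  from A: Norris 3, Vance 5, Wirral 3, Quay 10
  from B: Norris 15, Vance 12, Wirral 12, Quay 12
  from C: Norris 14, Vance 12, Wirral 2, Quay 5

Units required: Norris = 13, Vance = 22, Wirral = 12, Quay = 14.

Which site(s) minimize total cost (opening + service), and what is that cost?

Open A only; minimum total cost 404.

For any fixed open set, each user region goes to its cheapest open site; total = fixed + service.
{A}: Norris→A 3·13=39, Vance→A 5·22=110, Wirral→A 3·12=36, Quay→A 10·14=140. Service 325; fixed 79; total 404.
{A, C}: service 243 + fixed 296 = 539
{A, B}: service 325 + fixed 330 = 655
{A, B, C}: service 243 + fixed 547 = 790
No other subset beats 404.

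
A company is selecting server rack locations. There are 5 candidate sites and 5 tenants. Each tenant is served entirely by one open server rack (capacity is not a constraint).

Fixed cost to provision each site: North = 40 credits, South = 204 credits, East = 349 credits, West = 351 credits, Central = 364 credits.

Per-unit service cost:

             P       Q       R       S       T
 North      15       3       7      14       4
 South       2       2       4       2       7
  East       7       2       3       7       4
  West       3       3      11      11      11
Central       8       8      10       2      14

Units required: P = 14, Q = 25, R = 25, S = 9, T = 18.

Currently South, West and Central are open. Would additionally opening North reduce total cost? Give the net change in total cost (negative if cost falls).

Yes — net change −14 (cost falls by 14).

Current service cost with {South, West, Central}: 322.
Adding North: each tenant re-picks its cheapest; new service cost 268, saving 54.
Extra fixed cost: 40. Net change = 40 − 54 = -14.
(Totals: 1241 → 1227.)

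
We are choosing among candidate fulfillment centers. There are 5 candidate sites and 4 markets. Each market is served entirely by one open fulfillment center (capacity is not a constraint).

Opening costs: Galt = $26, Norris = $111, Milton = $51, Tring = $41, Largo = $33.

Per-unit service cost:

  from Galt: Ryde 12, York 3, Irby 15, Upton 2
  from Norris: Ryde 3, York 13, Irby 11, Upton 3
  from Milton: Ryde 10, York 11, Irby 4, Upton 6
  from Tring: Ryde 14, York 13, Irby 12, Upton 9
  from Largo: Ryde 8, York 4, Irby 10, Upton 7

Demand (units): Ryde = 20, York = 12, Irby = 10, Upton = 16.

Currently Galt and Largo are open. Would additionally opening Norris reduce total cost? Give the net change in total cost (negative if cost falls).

No — net change +11 (cost rises by 11).

Current service cost with {Galt, Largo}: 328.
Adding Norris: each market re-picks its cheapest; new service cost 228, saving 100.
Extra fixed cost: 111. Net change = 111 − 100 = 11.
(Totals: 387 → 398.)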